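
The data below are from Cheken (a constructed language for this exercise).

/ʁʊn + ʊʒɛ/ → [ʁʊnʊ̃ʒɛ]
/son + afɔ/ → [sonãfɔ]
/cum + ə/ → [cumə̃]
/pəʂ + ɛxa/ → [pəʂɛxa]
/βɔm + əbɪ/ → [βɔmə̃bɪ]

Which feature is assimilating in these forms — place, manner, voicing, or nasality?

nasality

The vowel /ʊ/ surfaces as nasalised [ʊ̃] next to the preceding nasal /n/ — it has acquired the [+nasal] feature of its neighbour.
Likewise in the remaining data: /a/ → [ã] after /n/; /ə/ → [ə̃] after /m/ — each time a vowel is nasalised next to a preceding nasal.
No change occurs in [pəʂɛxa] because the vowel at the boundary is adjacent to an oral consonant, not a nasal (/ɛ/ next to /ʂ/).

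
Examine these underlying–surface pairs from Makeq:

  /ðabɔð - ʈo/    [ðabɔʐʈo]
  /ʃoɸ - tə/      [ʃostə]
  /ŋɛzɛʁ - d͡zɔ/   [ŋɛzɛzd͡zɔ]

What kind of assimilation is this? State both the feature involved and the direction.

regressive place assimilation

Comparing underlying and surface forms, /ð/ → [ʐ] is the alternation; the neighbouring /ʈ/ is constant.
The change dental → retroflex matches the place of the following /ʈ/, identifying this as place assimilation.
Manner and voice are unchanged, so the assimilation is partial, not total.
The other alternating forms pattern the same way: /ɸ/ → [s] before /t/ (bilabial → alveolar, matching alveolar); /ʁ/ → [z] before /d͡z/ (uvular → alveolar, matching alveolar) — only place changes, and always toward the following segment.
Since the segment that changes precedes the conditioning segment, the assimilation is regressive.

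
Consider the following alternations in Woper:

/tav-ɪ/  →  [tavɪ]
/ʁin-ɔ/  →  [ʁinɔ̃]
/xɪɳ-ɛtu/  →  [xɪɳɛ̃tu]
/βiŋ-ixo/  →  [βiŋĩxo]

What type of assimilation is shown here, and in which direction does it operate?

The vowel /ɔ/ surfaces as nasalised [ɔ̃] next to the preceding nasal /n/ — it has acquired the [+nasal] feature of its neighbour.
The other forms show the same pattern: /ɛ/ → [ɛ̃] after /ɳ/; /i/ → [ĩ] after /ŋ/ — each time a vowel is nasalised next to a preceding nasal.
No change occurs in [tavɪ] because the vowel at the boundary is adjacent to an oral consonant, not a nasal (/ɪ/ next to /v/).
Because the conditioning nasal is to the left of the vowel that changes, the process is progressive (perseverative).

progressive nasality assimilation (vowel nasalisation)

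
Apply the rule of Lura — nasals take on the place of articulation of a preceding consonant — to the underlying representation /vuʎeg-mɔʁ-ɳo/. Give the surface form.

[vuʎegŋɔʁɴo]

The rule targets /m/ (voiced bilabial nasal), which sits after the trigger /g/ (velar).
A voiced velar nasal is [ŋ], so the surface segment is [ŋ].
At the second juncture, /ɳ/ likewise becomes [ɴ] adjacent to /ʁ/.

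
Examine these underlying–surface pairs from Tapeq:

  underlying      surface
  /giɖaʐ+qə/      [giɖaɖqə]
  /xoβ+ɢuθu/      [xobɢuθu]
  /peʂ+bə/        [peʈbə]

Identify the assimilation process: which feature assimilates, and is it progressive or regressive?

regressive manner assimilation

The segment that alternates is /ʐ/, which surfaces as [ɖ] when adjacent to /q/.
The change fricative → stop matches the manner of the following /q/, identifying this as manner assimilation.
Place and voice are unchanged, so the assimilation is partial, not total.
Checking the remaining alternations: /β/ → [b] before /ɢ/ (fricative → stop, matching a stop); /ʂ/ → [ʈ] before /b/ (fricative → stop, matching a stop) — only manner changes, and always toward the following segment.
The trigger is the following segment, so the direction is regressive (anticipatory).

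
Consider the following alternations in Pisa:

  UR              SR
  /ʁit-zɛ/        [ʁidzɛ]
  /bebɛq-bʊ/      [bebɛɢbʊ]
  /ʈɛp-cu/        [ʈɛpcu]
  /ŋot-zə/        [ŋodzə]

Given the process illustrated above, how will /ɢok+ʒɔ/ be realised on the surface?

The data show regressive voicing assimilation: /t/ → [d] before /z/; /q/ → [ɢ] before /b/. In each pair only voicing changes, matching the following consonant, while place and manner stay constant.
No alternation appears in [ʈɛpcu]: there the adjacent consonants already agree in voicing (/p/ and /c/ are both voiceless), so this form is consistent with the same rule.
/k/ is a voiceless velar stop. The following trigger /ʒ/ is voiced, so /k/ must become voiced as well.
Changing only its voicing to voiced gives [g] — the voiced velar stop.

[ɢogʒɔ]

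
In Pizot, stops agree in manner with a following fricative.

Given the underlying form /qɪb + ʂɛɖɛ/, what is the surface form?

[qɪβʂɛɖɛ]

The rule targets /b/ (voiced bilabial stop), which sits before the trigger /ʂ/ (fricative).
Changing only its manner to fricative gives [β] — the voiced bilabial fricative.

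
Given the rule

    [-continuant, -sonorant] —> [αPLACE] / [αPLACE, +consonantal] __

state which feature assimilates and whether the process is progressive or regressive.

progressive place assimilation

The shared variable α links the value of the place features (abbreviated [PLACE]) on the target to the same value on the neighbouring segment, so place is the feature that assimilates.
The conditioning segment sits to the left of the focus bar, meaning the trigger precedes the segment that changes — progressive assimilation.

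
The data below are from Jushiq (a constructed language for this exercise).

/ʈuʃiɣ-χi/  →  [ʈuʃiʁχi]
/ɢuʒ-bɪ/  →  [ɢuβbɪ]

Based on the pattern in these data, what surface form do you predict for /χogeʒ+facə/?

[χogevfacə]

The data show regressive place assimilation: /ɣ/ → [ʁ] before /χ/; /ʒ/ → [β] before /b/. In each pair only place changes, matching the following consonant, while manner and voice stay constant.
/ʒ/ is a voiced postalveolar fricative. The following trigger /f/ is labiodental, so /ʒ/ must become labiodental as well.
The voiced labiodental fricative is [v], so /ʒ/ → [v].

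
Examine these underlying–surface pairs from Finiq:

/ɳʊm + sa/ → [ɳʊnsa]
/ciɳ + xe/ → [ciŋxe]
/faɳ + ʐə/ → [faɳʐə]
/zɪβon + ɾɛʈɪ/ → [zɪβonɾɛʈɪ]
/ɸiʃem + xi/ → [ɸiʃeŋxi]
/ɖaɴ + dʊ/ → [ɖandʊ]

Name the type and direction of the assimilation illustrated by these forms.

Underlying /m/ is realised as [n] next to /s/; /s/ itself does not change.
The change bilabial → alveolar matches the place of the following /s/, identifying this as place assimilation.
Manner and voice are unchanged, so the assimilation is partial, not total.
The other alternating forms pattern the same way: /ɳ/ → [ŋ] before /x/ (retroflex → velar, matching velar); /m/ → [ŋ] before /x/ (bilabial → velar, matching velar); /ɴ/ → [n] before /d/ (uvular → alveolar, matching alveolar) — only place changes, and always toward the following segment.
Nothing changes in [faɳʐə], [zɪβonɾɛʈɪ]: there the adjacent consonants already agree in place (/ɳ/ and /ʐ/ are both retroflex; /n/ and /ɾ/ are both alveolar), so these forms are consistent with the same rule.
Since the segment that changes precedes the conditioning segment, the assimilation is regressive.

regressive place assimilation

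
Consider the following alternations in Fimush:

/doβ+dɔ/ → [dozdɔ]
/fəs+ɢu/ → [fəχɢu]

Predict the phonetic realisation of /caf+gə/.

[caxgə]

The data show regressive place assimilation: /β/ → [z] before /d/; /s/ → [χ] before /ɢ/. In each pair only place changes, matching the following consonant, while manner and voice stay constant.
The rule targets /f/ (voiceless labiodental fricative), which sits before the trigger /g/ (velar).
Changing only its place to velar gives [x] — the voiceless velar fricative.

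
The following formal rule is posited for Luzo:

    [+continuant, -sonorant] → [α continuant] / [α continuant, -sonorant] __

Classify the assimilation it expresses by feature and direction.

The shared variable α links the value of [continuant] on the target to that of the neighbouring obstruent. [continuant] distinguishes stops from fricatives — a manner-of-articulation feature — so this is manner assimilation.
Since the environment is written before the underscore, the trigger precedes the target; the direction is progressive.

progressive manner assimilation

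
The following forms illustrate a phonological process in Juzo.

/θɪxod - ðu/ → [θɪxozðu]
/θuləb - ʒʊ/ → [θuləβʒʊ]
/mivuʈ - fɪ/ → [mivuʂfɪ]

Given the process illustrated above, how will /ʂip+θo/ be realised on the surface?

The data show regressive manner assimilation: /d/ → [z] before /ð/; /b/ → [β] before /ʒ/; /ʈ/ → [ʂ] before /f/. In each pair only manner changes, matching the following consonant, while place and voice stay constant.
The rule targets /p/ (voiceless bilabial stop), which sits before the trigger /θ/ (fricative).
The voiceless bilabial fricative is [ɸ], so /p/ → [ɸ].

[ʂiɸθo]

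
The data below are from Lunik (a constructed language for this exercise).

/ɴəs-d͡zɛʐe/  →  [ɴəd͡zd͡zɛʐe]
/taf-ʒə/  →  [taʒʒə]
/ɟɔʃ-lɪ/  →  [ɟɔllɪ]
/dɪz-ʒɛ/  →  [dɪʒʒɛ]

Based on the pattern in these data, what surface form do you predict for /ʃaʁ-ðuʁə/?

[ʃaððuʁə]

The data show regressive total assimilation (/s/ → [d͡z] before /d͡z/; /f/ → [ʒ] before /ʒ/; /ʃ/ → [l] before /l/; /z/ → [ʒ] before /ʒ/): in every case the target segment becomes identical to its following neighbour, copying more than a single feature.
/ʁ/ is the segment targeted by the rule; it sits immediately before /ð/, so it assimilates completely and surfaces as [ð].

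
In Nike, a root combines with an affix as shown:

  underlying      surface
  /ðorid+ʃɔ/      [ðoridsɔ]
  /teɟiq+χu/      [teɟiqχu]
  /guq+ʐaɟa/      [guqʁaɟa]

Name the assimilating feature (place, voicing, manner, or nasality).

place

Comparing underlying and surface forms, /ʃ/ → [s] is the alternation; the neighbouring /d/ is constant.
The change postalveolar → alveolar matches the place of the preceding /d/, identifying this as place assimilation.
The other alternating form patterns the same way: /ʐ/ → [ʁ] after /q/ (retroflex → uvular, matching uvular) — only place changes, and always toward the preceding segment.
Nothing changes in [teɟiqχu]: there the adjacent consonants already agree in place (/χ/ and /q/ are both uvular), so this form is consistent with the same rule.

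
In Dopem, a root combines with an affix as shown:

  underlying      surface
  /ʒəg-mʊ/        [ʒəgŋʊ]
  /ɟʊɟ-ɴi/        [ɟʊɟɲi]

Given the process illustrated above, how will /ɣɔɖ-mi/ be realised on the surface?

[ɣɔɖɳi]

The data show progressive place assimilation: /m/ → [ŋ] after /g/; /ɴ/ → [ɲ] after /ɟ/. In each pair only place changes, matching the preceding consonant, while manner and voice stay constant.
/m/ is a voiced bilabial nasal. The preceding trigger /ɖ/ is retroflex, so /m/ must become retroflex as well.
A voiced retroflex nasal is [ɳ], so the surface segment is [ɳ].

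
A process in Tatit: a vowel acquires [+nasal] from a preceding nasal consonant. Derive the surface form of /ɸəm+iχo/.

[ɸəmĩχo]

/i/ sits next to the nasal /m/ and is therefore nasalised to [ĩ].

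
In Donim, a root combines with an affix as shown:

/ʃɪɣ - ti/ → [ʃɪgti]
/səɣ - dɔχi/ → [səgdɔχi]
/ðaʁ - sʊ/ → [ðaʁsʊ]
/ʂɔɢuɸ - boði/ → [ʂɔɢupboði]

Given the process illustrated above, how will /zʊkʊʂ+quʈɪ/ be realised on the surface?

The data show regressive manner assimilation: /ɣ/ → [g] before /t/; /ɣ/ → [g] before /d/; /ɸ/ → [p] before /b/. In each pair only manner changes, matching the following consonant, while place and voice stay constant.
No alternation appears in [ðaʁsʊ]: there the adjacent consonants already agree in manner (/ʁ/ and /s/ are both fricatives), so this form is consistent with the same rule.
The rule targets /ʂ/ (voiceless retroflex fricative), which sits before the trigger /q/ (stop).
The voiceless retroflex stop is [ʈ], so /ʂ/ → [ʈ].

[zʊkʊʈquʈɪ]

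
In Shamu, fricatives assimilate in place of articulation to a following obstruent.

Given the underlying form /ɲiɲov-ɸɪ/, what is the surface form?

/v/ is a voiced labiodental fricative. The following trigger /ɸ/ is bilabial, so /v/ must become bilabial as well.
A voiced bilabial fricative is [β], so the surface segment is [β].

[ɲiɲoβɸɪ]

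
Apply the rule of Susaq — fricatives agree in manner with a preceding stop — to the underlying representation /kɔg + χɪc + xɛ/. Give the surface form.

/χ/ is a voiceless uvular fricative. The preceding trigger /g/ is a stop, so /χ/ must become a stop as well.
The voiceless uvular stop is [q], so /χ/ → [q].
The same rule applies at the second boundary: /x/ → [k] next to /c/.

[kɔgqɪckɛ]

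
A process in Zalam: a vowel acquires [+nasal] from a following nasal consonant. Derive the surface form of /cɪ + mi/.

[cɪ̃mi]

/ɪ/ sits next to the nasal /m/ and is therefore nasalised to [ɪ̃].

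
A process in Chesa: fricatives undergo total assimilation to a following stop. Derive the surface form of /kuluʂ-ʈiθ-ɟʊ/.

[kuluʈʈiɟɟʊ]

/ʂ/ is the segment targeted by the rule; it sits immediately before /ʈ/, so it assimilates completely and surfaces as [ʈ].
At the second juncture, /θ/ likewise becomes [ɟ] adjacent to /ɟ/.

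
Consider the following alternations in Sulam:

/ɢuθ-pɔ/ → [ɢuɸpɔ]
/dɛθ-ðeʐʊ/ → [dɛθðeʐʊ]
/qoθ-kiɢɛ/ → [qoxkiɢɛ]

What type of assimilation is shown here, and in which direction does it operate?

Comparing underlying and surface forms, /θ/ → [ɸ] is the alternation; the neighbouring /p/ is constant.
/θ/ is dental while /p/ is bilabial; the output [ɸ] is bilabial, matching the trigger — so the feature that spreads is place.
Manner and voice are unchanged, so the assimilation is partial, not total.
The other alternating form patterns the same way: /θ/ → [x] before /k/ (dental → velar, matching velar) — only place changes, and always toward the following segment.
No alternation appears in [dɛθðeʐʊ]: there the adjacent consonants already agree in place (/θ/ and /ð/ are both dental), so this form is consistent with the same rule.
The trigger is the following segment, so the direction is regressive (anticipatory).

regressive place assimilation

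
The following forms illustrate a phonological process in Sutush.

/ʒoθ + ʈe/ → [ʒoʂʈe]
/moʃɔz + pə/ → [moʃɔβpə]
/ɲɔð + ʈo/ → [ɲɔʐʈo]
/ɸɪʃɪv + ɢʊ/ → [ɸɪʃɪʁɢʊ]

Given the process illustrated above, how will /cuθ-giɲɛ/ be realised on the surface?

[cuxgiɲɛ]

The data show regressive place assimilation: /θ/ → [ʂ] before /ʈ/; /z/ → [β] before /p/; /ð/ → [ʐ] before /ʈ/; /v/ → [ʁ] before /ɢ/. In each pair only place changes, matching the following consonant, while manner and voice stay constant.
The rule targets /θ/ (voiceless dental fricative), which sits before the trigger /g/ (velar).
The voiceless velar fricative is [x], so /θ/ → [x].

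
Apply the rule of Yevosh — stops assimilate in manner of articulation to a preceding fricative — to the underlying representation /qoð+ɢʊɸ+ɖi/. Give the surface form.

/ɢ/ is a voiced uvular stop. The preceding trigger /ð/ is a fricative, so /ɢ/ must become a fricative as well.
The voiced uvular fricative is [ʁ], so /ɢ/ → [ʁ].
At the second juncture, /ɖ/ likewise becomes [ʐ] adjacent to /ɸ/.

[qoðʁʊɸʐi]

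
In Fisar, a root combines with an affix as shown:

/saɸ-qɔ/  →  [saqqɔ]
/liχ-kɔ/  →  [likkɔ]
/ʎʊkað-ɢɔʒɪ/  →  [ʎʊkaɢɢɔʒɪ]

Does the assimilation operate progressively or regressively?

Comparing underlying and surface forms, /ɸ/ → [q] is the alternation; the neighbouring /q/ is constant.
The output [q] is identical to the trigger /q/ — every feature (place, manner, voicing) has been copied — so this is total assimilation.
The remaining alternations confirm this: /χ/ → [k] before /k/; /ð/ → [ɢ] before /ɢ/ — in each case the output is a copy of the following consonant.
Since the segment that changes precedes the conditioning segment, the assimilation is regressive.

regressive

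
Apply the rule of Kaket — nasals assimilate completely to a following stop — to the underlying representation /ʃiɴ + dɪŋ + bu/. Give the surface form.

[ʃiddɪbbu]

/ɴ/ is the segment targeted by the rule; it sits immediately before /d/, so it assimilates completely and surfaces as [d].
At the second juncture, /ŋ/ likewise becomes [b] adjacent to /b/.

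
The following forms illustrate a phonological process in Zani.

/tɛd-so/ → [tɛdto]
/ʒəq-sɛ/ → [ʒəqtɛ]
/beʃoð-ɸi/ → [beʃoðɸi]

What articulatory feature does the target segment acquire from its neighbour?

manner

Comparing underlying and surface forms, /s/ → [t] is the alternation; the neighbouring /d/ is constant.
/s/ is a fricative while /d/ is a stop; the output [t] is a stop, matching the trigger — so the feature that spreads is manner.
Checking the remaining alternation: /s/ → [t] after /q/ (fricative → stop, matching a stop) — only manner changes, and always toward the preceding segment.
No alternation appears in [beʃoðɸi]: there the adjacent consonants already agree in manner (/ɸ/ and /ð/ are both fricatives), so this form is consistent with the same rule.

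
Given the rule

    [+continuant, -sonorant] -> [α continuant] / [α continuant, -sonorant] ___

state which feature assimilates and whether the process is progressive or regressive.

The rule copies [continuant] (continuancy) from the environment onto the target fricatives; since [±continuant] encodes the stop/fricative manner contrast, the assimilating dimension is manner.
The conditioning segment sits to the left of the focus bar, meaning the trigger precedes the segment that changes — progressive assimilation.

progressive manner assimilation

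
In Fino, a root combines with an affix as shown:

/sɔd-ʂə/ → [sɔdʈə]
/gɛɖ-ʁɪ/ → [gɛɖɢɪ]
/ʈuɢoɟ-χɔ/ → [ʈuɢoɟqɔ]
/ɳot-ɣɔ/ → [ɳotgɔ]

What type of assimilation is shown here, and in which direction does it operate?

The segment that alternates is /ʂ/, which surfaces as [ʈ] when adjacent to /d/.
/ʂ/ is a fricative while /d/ is a stop; the output [ʈ] is a stop, matching the trigger — so the feature that spreads is manner.
Place and voice are unchanged, so the assimilation is partial, not total.
Checking the remaining alternations: /ʁ/ → [ɢ] after /ɖ/ (fricative → stop, matching a stop); /χ/ → [q] after /ɟ/ (fricative → stop, matching a stop); /ɣ/ → [g] after /t/ (fricative → stop, matching a stop) — only manner changes, and always toward the preceding segment.
The trigger is the preceding segment, so the direction is progressive (perseverative).

progressive manner assimilation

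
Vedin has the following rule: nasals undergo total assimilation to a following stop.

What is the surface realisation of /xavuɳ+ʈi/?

/ɳ/ is the segment targeted by the rule; it sits immediately before /ʈ/, so it assimilates completely and surfaces as [ʈ].

[xavuʈʈi]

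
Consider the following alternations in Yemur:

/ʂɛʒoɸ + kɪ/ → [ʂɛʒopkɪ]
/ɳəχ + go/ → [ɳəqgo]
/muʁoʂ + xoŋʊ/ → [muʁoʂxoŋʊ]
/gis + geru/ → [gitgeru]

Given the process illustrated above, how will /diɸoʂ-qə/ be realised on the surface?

[diɸoʈqə]

The data show regressive manner assimilation: /ɸ/ → [p] before /k/; /χ/ → [q] before /g/; /s/ → [t] before /g/. In each pair only manner changes, matching the following consonant, while place and voice stay constant.
Nothing changes in [muʁoʂxoŋʊ]: there the adjacent consonants already agree in manner (/ʂ/ and /x/ are both fricatives), so this form is consistent with the same rule.
/ʂ/ is a voiceless retroflex fricative. The following trigger /q/ is a stop, so /ʂ/ must become a stop as well.
A voiceless retroflex stop is [ʈ], so the surface segment is [ʈ].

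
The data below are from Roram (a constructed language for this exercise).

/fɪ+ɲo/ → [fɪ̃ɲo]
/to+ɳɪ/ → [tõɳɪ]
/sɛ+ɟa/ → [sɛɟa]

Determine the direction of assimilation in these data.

The vowel /ɪ/ surfaces as nasalised [ɪ̃] next to the following nasal /ɲ/ — it has acquired the [+nasal] feature of its neighbour.
Likewise in the remaining data: /o/ → [õ] before /ɳ/ — each time a vowel is nasalised next to a following nasal.
No change occurs in [sɛɟa] because the vowel at the boundary is adjacent to an oral consonant, not a nasal (/ɛ/ next to /ɟ/).
Because the conditioning nasal is to the right of the vowel that changes, the process is regressive (anticipatory).

regressive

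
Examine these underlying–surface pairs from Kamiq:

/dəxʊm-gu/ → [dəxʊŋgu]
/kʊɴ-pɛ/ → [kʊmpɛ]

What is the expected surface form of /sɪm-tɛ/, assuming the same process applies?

[sɪntɛ]

The data show regressive place assimilation: /m/ → [ŋ] before /g/; /ɴ/ → [m] before /p/. In each pair only place changes, matching the following consonant, while manner and voice stay constant.
The rule targets /m/ (voiced bilabial nasal), which sits before the trigger /t/ (alveolar).
The voiced alveolar nasal is [n], so /m/ → [n].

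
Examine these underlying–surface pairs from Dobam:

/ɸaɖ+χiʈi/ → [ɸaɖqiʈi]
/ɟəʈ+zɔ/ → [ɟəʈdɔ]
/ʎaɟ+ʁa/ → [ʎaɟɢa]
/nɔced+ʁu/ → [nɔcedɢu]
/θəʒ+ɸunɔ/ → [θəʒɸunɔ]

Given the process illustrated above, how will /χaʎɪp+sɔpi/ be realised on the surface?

The data show progressive manner assimilation: /χ/ → [q] after /ɖ/; /z/ → [d] after /ʈ/; /ʁ/ → [ɢ] after /ɟ/; /ʁ/ → [ɢ] after /d/. In each pair only manner changes, matching the preceding consonant, while place and voice stay constant.
Nothing changes in [θəʒɸunɔ]: there the adjacent consonants already agree in manner (/ɸ/ and /ʒ/ are both fricatives), so this form is consistent with the same rule.
The rule targets /s/ (voiceless alveolar fricative), which sits after the trigger /p/ (stop).
The voiceless alveolar stop is [t], so /s/ → [t].

[χaʎɪptɔpi]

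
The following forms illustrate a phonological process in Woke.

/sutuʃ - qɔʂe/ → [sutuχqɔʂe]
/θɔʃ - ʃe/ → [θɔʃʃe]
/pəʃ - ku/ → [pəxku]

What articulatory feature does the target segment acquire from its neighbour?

place

The segment that alternates is /ʃ/, which surfaces as [χ] when adjacent to /q/.
/ʃ/ is postalveolar while /q/ is uvular; the output [χ] is uvular, matching the trigger — so the feature that spreads is place.
The same holds elsewhere in the data: /ʃ/ → [x] before /k/ (postalveolar → velar, matching velar) — only place changes, and always toward the following segment.
Nothing changes in [θɔʃʃe]: there the adjacent consonants already agree in place (/ʃ/ and /ʃ/ are both postalveolar), so this form is consistent with the same rule.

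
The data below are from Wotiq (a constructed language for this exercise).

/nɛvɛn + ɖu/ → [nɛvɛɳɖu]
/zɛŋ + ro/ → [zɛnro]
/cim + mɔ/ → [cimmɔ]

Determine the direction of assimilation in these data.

regressive

Comparing underlying and surface forms, /n/ → [ɳ] is the alternation; the neighbouring /ɖ/ is constant.
The change alveolar → retroflex matches the place of the following /ɖ/, identifying this as place assimilation.
Checking the remaining alternation: /ŋ/ → [n] before /r/ (velar → alveolar, matching alveolar) — only place changes, and always toward the following segment.
No alternation appears in [cimmɔ]: there the adjacent consonants already agree in place (/m/ and /m/ are both bilabial), so this form is consistent with the same rule.
Since the segment that changes precedes the conditioning segment, the assimilation is regressive.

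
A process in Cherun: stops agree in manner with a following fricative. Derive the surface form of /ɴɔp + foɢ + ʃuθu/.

[ɴɔɸfoʁʃuθu]

The rule targets /p/ (voiceless bilabial stop), which sits before the trigger /f/ (fricative).
The voiceless bilabial fricative is [ɸ], so /p/ → [ɸ].
At the second juncture, /ɢ/ likewise becomes [ʁ] adjacent to /ʃ/.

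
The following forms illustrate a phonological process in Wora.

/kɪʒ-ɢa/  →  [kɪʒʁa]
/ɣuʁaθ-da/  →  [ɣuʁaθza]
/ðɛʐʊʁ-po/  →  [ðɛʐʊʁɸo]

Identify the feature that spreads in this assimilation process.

manner

Underlying /ɢ/ is realised as [ʁ] next to /ʒ/; /ʒ/ itself does not change.
/ɢ/ is a stop while /ʒ/ is a fricative; the output [ʁ] is a fricative, matching the trigger — so the feature that spreads is manner.
The same holds elsewhere in the data: /d/ → [z] after /θ/ (stop → fricative, matching a fricative); /p/ → [ɸ] after /ʁ/ (stop → fricative, matching a fricative) — only manner changes, and always toward the preceding segment.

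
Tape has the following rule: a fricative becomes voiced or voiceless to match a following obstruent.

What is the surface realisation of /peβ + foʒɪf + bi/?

/β/ is a voiced bilabial fricative. The following trigger /f/ is voiceless, so /β/ must become voiceless as well.
The voiceless bilabial fricative is [ɸ], so /β/ → [ɸ].
The same rule applies at the second boundary: /f/ → [v] next to /b/.

[peɸfoʒɪvbi]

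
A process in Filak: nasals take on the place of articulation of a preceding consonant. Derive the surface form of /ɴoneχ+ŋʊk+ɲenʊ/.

The rule targets /ŋ/ (voiced velar nasal), which sits after the trigger /χ/ (uvular).
A voiced uvular nasal is [ɴ], so the surface segment is [ɴ].
At the second juncture, /ɲ/ likewise becomes [ŋ] adjacent to /k/.

[ɴoneχɴʊkŋenʊ]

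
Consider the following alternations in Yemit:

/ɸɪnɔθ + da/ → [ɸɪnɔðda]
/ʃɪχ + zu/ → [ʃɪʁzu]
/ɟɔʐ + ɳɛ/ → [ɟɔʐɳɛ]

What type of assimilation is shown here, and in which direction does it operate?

Comparing underlying and surface forms, /θ/ → [ð] is the alternation; the neighbouring /d/ is constant.
/θ/ is voiceless while /d/ is voiced; the output [ð] is voiced, matching the trigger — so the feature that spreads is voicing.
Place and manner are unchanged, so the assimilation is partial, not total.
The same holds elsewhere in the data: /χ/ → [ʁ] before /z/ (voiceless → voiced, matching voiced) — only voicing changes, and always toward the following segment.
Nothing changes in [ɟɔʐɳɛ]: there the adjacent consonants already agree in voicing (/ʐ/ and /ɳ/ are both voiced), so this form is consistent with the same rule.
The trigger is the following segment, so the direction is regressive (anticipatory).

regressive voicing assimilation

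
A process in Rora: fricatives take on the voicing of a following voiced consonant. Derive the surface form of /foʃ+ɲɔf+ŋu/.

/ʃ/ is a voiceless postalveolar fricative. The following trigger /ɲ/ is voiced, so /ʃ/ must become voiced as well.
A voiced postalveolar fricative is [ʒ], so the surface segment is [ʒ].
The same rule applies at the second boundary: /f/ → [v] next to /ŋ/.

[foʒɲɔvŋu]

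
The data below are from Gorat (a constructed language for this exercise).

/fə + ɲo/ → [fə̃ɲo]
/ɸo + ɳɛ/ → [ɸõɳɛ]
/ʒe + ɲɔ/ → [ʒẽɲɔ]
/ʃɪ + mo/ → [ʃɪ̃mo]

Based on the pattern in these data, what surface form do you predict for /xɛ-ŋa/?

[xɛ̃ŋa]

The data show regressive nasality assimilation (vowel nasalisation): /ə/ → [ə̃] before /ɲ/; /o/ → [õ] before /ɳ/; /e/ → [ẽ] before /ɲ/; /ɪ/ → [ɪ̃] before /m/ — a vowel is nasalised by an immediately following nasal consonant.
/ɛ/ sits next to the nasal /ŋ/ and is therefore nasalised to [ɛ̃].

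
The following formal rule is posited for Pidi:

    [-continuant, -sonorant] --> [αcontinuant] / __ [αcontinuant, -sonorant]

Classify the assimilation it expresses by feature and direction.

The shared variable α links the value of [continuant] on the target to that of the neighbouring obstruent. [continuant] distinguishes stops from fricatives — a manner-of-articulation feature — so this is manner assimilation.
Since the environment is written after the underscore, the trigger follows the target; the direction is regressive.

regressive manner assimilation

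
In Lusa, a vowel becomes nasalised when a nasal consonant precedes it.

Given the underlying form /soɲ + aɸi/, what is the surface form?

The vowel /a/ is adjacent to the preceding nasal /ɲ/, so it acquires [+nasal] and surfaces as [ã].

[soɲãɸi]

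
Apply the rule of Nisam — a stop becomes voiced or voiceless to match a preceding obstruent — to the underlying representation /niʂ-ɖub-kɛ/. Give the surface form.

The rule targets /ɖ/ (voiced retroflex stop), which sits after the trigger /ʂ/ (voiceless).
The voiceless retroflex stop is [ʈ], so /ɖ/ → [ʈ].
At the second juncture, /k/ likewise becomes [g] adjacent to /b/.

[niʂʈubgɛ]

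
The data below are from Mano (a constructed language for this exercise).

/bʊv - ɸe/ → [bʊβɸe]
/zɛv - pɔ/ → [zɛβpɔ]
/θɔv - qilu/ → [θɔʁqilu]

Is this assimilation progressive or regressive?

Underlying /v/ is realised as [β] next to /ɸ/; /ɸ/ itself does not change.
/v/ is labiodental while /ɸ/ is bilabial; the output [β] is bilabial, matching the trigger — so the feature that spreads is place.
The other alternating forms pattern the same way: /v/ → [β] before /p/ (labiodental → bilabial, matching bilabial); /v/ → [ʁ] before /q/ (labiodental → uvular, matching uvular) — only place changes, and always toward the following segment.
The trigger is the following segment, so the direction is regressive (anticipatory).

regressive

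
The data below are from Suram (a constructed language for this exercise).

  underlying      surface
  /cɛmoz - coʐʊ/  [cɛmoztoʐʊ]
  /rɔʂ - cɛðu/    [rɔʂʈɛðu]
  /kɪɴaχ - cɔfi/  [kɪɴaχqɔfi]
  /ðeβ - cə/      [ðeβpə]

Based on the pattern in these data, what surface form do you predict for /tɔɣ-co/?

[tɔɣko]

The data show progressive place assimilation: /c/ → [t] after /z/; /c/ → [ʈ] after /ʂ/; /c/ → [q] after /χ/; /c/ → [p] after /β/. In each pair only place changes, matching the preceding consonant, while manner and voice stay constant.
The rule targets /c/ (voiceless palatal stop), which sits after the trigger /ɣ/ (velar).
The voiceless velar stop is [k], so /c/ → [k].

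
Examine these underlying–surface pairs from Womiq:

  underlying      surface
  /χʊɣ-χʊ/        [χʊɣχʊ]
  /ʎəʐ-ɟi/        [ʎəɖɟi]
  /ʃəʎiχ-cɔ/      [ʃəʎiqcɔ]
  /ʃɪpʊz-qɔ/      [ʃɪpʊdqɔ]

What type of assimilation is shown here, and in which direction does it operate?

regressive manner assimilation

Comparing underlying and surface forms, /ʐ/ → [ɖ] is the alternation; the neighbouring /ɟ/ is constant.
The change fricative → stop matches the manner of the following /ɟ/, identifying this as manner assimilation.
Place and voice are unchanged, so the assimilation is partial, not total.
The other alternating forms pattern the same way: /χ/ → [q] before /c/ (fricative → stop, matching a stop); /z/ → [d] before /q/ (fricative → stop, matching a stop) — only manner changes, and always toward the following segment.
No alternation appears in [χʊɣχʊ]: there the adjacent consonants already agree in manner (/ɣ/ and /χ/ are both fricatives), so this form is consistent with the same rule.
Since the segment that changes precedes the conditioning segment, the assimilation is regressive.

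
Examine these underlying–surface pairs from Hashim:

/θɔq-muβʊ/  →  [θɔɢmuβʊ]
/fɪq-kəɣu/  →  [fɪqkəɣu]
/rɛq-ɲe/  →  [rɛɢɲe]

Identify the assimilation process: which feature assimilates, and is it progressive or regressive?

Comparing underlying and surface forms, /q/ → [ɢ] is the alternation; the neighbouring /m/ is constant.
/q/ is voiceless while /m/ is voiced; the output [ɢ] is voiced, matching the trigger — so the feature that spreads is voicing.
Place and manner are unchanged, so the assimilation is partial, not total.
The other alternating form patterns the same way: /q/ → [ɢ] before /ɲ/ (voiceless → voiced, matching voiced) — only voicing changes, and always toward the following segment.
Nothing changes in [fɪqkəɣu]: there the adjacent consonants already agree in voicing (/q/ and /k/ are both voiceless), so this form is consistent with the same rule.
The trigger is the following segment, so the direction is regressive (anticipatory).

regressive voicing assimilation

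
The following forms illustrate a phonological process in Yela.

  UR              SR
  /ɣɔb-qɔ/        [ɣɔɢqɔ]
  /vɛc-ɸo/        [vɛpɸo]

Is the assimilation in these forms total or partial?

partial assimilation

Underlying /b/ is realised as [ɢ] next to /q/; /q/ itself does not change.
The change bilabial → uvular matches the place of the following /q/, identifying this as place assimilation.
Manner and voice are unchanged, so the assimilation is partial, not total.
The same holds elsewhere in the data: /c/ → [p] before /ɸ/ (palatal → bilabial, matching bilabial) — only place changes, and always toward the following segment.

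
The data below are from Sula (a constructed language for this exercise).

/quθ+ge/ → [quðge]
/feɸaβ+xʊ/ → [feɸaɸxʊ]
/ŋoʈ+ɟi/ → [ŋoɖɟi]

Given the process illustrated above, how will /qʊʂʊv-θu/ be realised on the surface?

The data show regressive voicing assimilation: /θ/ → [ð] before /g/; /β/ → [ɸ] before /x/; /ʈ/ → [ɖ] before /ɟ/. In each pair only voicing changes, matching the following consonant, while place and manner stay constant.
/v/ is a voiced labiodental fricative. The following trigger /θ/ is voiceless, so /v/ must become voiceless as well.
The voiceless labiodental fricative is [f], so /v/ → [f].

[qʊʂʊfθu]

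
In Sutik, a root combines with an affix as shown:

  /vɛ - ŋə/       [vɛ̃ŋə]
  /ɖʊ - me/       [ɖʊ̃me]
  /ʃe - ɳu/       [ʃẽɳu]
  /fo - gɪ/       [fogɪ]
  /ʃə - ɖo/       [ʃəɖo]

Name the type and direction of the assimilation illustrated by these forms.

regressive nasality assimilation (vowel nasalisation)

The vowel /ɛ/ surfaces as nasalised [ɛ̃] next to the following nasal /ŋ/ — it has acquired the [+nasal] feature of its neighbour.
Likewise in the remaining data: /ʊ/ → [ʊ̃] before /m/; /e/ → [ẽ] before /ɳ/ — each time a vowel is nasalised next to a following nasal.
No change occurs in [fogɪ], [ʃəɖo] because the vowel at the boundary is adjacent to an oral consonant, not a nasal (/o/ next to /g/; /ə/ next to /ɖ/).
Because the conditioning nasal is to the right of the vowel that changes, the process is regressive (anticipatory).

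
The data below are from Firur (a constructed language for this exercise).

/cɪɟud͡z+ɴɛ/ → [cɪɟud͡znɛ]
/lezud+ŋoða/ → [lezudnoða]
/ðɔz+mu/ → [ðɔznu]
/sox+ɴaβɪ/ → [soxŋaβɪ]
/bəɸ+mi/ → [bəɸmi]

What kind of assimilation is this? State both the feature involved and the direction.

progressive place assimilation

Comparing underlying and surface forms, /ɴ/ → [n] is the alternation; the neighbouring /d͡z/ is constant.
The change uvular → alveolar matches the place of the preceding /d͡z/, identifying this as place assimilation.
Manner and voice are unchanged, so the assimilation is partial, not total.
The other alternating forms pattern the same way: /ŋ/ → [n] after /d/ (velar → alveolar, matching alveolar); /m/ → [n] after /z/ (bilabial → alveolar, matching alveolar); /ɴ/ → [ŋ] after /x/ (uvular → velar, matching velar) — only place changes, and always toward the preceding segment.
No alternation appears in [bəɸmi]: there the adjacent consonants already agree in place (/m/ and /ɸ/ are both bilabial), so this form is consistent with the same rule.
Since the segment that changes follows the conditioning segment, the assimilation is progressive.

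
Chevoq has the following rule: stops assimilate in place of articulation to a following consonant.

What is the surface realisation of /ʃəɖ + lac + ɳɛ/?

[ʃədlaʈɳɛ]

/ɖ/ is a voiced retroflex stop. The following trigger /l/ is alveolar, so /ɖ/ must become alveolar as well.
The voiced alveolar stop is [d], so /ɖ/ → [d].
The same rule applies at the second boundary: /c/ → [ʈ] next to /ɳ/.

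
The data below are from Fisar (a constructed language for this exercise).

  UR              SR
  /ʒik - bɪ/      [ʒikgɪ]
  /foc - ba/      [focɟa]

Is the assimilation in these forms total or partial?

Comparing underlying and surface forms, /b/ → [g] is the alternation; the neighbouring /k/ is constant.
/b/ is bilabial while /k/ is velar; the output [g] is velar, matching the trigger — so the feature that spreads is place.
Manner and voice are unchanged, so the assimilation is partial, not total.
The same holds elsewhere in the data: /b/ → [ɟ] after /c/ (bilabial → palatal, matching palatal) — only place changes, and always toward the preceding segment.

partial assimilation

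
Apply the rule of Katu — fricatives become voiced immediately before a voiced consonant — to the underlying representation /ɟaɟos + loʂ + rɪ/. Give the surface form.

/s/ is a voiceless alveolar fricative. The following trigger /l/ is voiced, so /s/ must become voiced as well.
A voiced alveolar fricative is [z], so the surface segment is [z].
The same rule applies at the second boundary: /ʂ/ → [ʐ] next to /r/.

[ɟaɟozloʐrɪ]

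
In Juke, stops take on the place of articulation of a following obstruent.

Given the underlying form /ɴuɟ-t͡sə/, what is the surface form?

The rule targets /ɟ/ (voiced palatal stop), which sits before the trigger /t͡s/ (alveolar).
The voiced alveolar stop is [d], so /ɟ/ → [d].

[ɴudt͡sə]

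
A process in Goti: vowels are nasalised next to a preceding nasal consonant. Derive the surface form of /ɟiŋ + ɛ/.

The vowel /ɛ/ is adjacent to the preceding nasal /ŋ/, so it acquires [+nasal] and surfaces as [ɛ̃].

[ɟiŋɛ̃]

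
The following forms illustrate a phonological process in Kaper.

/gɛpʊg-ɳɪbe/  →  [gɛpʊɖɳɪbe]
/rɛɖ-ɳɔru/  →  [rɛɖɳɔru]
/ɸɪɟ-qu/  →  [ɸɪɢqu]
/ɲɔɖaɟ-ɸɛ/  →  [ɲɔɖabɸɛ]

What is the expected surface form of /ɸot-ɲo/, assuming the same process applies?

[ɸocɲo]

The data show regressive place assimilation: /g/ → [ɖ] before /ɳ/; /ɟ/ → [ɢ] before /q/; /ɟ/ → [b] before /ɸ/. In each pair only place changes, matching the following consonant, while manner and voice stay constant.
No alternation appears in [rɛɖɳɔru]: there the adjacent consonants already agree in place (/ɖ/ and /ɳ/ are both retroflex), so this form is consistent with the same rule.
The rule targets /t/ (voiceless alveolar stop), which sits before the trigger /ɲ/ (palatal).
Changing only its place to palatal gives [c] — the voiceless palatal stop.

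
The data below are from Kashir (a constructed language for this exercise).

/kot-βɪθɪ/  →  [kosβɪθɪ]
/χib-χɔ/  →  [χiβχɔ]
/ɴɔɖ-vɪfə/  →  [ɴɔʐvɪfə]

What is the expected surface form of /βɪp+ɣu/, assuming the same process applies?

[βɪɸɣu]

The data show regressive manner assimilation: /t/ → [s] before /β/; /b/ → [β] before /χ/; /ɖ/ → [ʐ] before /v/. In each pair only manner changes, matching the following consonant, while place and voice stay constant.
/p/ is a voiceless bilabial stop. The following trigger /ɣ/ is a fricative, so /p/ must become a fricative as well.
A voiceless bilabial fricative is [ɸ], so the surface segment is [ɸ].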